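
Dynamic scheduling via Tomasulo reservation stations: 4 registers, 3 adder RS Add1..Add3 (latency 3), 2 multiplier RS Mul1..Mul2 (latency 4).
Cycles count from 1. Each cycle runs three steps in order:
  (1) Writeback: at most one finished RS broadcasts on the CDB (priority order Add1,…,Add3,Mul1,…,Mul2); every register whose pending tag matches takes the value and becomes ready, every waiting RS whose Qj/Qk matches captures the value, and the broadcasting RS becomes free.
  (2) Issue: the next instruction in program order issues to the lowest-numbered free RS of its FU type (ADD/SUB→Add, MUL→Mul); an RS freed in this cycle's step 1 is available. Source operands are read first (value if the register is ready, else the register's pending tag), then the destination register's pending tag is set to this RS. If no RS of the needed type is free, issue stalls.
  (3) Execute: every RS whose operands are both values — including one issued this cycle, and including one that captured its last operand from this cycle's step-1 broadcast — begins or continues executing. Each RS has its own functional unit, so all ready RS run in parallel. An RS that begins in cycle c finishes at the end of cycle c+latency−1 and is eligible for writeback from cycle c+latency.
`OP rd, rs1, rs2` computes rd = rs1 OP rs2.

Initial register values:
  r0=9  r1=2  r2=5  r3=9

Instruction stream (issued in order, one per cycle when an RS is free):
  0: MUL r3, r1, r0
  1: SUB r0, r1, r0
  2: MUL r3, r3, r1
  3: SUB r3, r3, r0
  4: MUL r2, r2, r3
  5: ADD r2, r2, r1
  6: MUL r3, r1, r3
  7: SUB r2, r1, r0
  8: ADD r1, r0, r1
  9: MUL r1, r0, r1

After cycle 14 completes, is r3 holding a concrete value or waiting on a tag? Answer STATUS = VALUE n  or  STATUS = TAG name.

STATUS = TAG Mul2

  c1: issue MUL r3<-Mul1  regs: r0:9,r1:2,r2:5,r3:Mul1
  c2: issue SUB r0<-Add1  regs: r0:Add1,r1:2,r2:5,r3:Mul1
  c3: issue MUL r3<-Mul2  regs: r0:Add1,r1:2,r2:5,r3:Mul2
  c4: issue SUB r3<-Add2  regs: r0:Add1,r1:2,r2:5,r3:Add2
  c5: CDB Add1=-7; stall  regs: r0:-7,r1:2,r2:5,r3:Add2
  c6: CDB Mul1=18; issue MUL r2<-Mul1  regs: r0:-7,r1:2,r2:Mul1,r3:Add2
  c7: issue ADD r2<-Add1  regs: r0:-7,r1:2,r2:Add1,r3:Add2
  c8: stall  regs: r0:-7,r1:2,r2:Add1,r3:Add2
  c9: stall  regs: r0:-7,r1:2,r2:Add1,r3:Add2
  c10: CDB Mul2=36; issue MUL r3<-Mul2  regs: r0:-7,r1:2,r2:Add1,r3:Mul2
  c11: issue SUB r2<-Add3  regs: r0:-7,r1:2,r2:Add3,r3:Mul2
  c12: stall  regs: r0:-7,r1:2,r2:Add3,r3:Mul2
  c13: CDB Add2=43; issue ADD r1<-Add2  regs: r0:-7,r1:Add2,r2:Add3,r3:Mul2
  c14: CDB Add3=9; stall  regs: r0:-7,r1:Add2,r2:9,r3:Mul2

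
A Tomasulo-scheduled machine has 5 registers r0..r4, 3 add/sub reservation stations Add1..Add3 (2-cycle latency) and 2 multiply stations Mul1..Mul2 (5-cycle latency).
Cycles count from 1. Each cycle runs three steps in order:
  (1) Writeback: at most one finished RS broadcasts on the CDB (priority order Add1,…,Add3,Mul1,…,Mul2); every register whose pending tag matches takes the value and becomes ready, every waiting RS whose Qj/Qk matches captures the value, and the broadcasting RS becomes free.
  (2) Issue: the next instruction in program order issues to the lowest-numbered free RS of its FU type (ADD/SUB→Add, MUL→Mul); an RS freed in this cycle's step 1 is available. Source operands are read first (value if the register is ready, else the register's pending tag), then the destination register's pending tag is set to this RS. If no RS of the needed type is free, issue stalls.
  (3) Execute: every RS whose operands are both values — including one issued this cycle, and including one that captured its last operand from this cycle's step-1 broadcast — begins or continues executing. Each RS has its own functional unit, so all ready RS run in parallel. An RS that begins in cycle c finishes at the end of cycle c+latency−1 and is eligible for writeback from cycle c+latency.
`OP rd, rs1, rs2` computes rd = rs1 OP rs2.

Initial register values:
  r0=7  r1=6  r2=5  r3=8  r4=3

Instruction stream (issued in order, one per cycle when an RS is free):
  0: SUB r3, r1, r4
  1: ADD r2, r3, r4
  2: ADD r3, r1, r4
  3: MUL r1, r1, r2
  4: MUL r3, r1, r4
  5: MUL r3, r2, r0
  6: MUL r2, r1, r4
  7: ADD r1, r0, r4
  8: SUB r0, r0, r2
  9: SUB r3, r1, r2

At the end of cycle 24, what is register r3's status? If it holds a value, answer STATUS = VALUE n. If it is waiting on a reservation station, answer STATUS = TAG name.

  c1: issue SUB r3<-Add1  regs: r0:7,r1:6,r2:5,r3:Add1,r4:3
  c2: issue ADD r2<-Add2  regs: r0:7,r1:6,r2:Add2,r3:Add1,r4:3
  c3: CDB Add1=3; issue ADD r3<-Add1  regs: r0:7,r1:6,r2:Add2,r3:Add1,r4:3
  c4: issue MUL r1<-Mul1  regs: r0:7,r1:Mul1,r2:Add2,r3:Add1,r4:3
  c5: CDB Add1=9; issue MUL r3<-Mul2  regs: r0:7,r1:Mul1,r2:Add2,r3:Mul2,r4:3
  c6: CDB Add2=6; stall  regs: r0:7,r1:Mul1,r2:6,r3:Mul2,r4:3
  c7: stall  regs: r0:7,r1:Mul1,r2:6,r3:Mul2,r4:3
  c8: stall  regs: r0:7,r1:Mul1,r2:6,r3:Mul2,r4:3
  c9: stall  regs: r0:7,r1:Mul1,r2:6,r3:Mul2,r4:3
  c10: stall  regs: r0:7,r1:Mul1,r2:6,r3:Mul2,r4:3
  c11: CDB Mul1=36; issue MUL r3<-Mul1  regs: r0:7,r1:36,r2:6,r3:Mul1,r4:3
  c12: stall  regs: r0:7,r1:36,r2:6,r3:Mul1,r4:3
  c13: stall  regs: r0:7,r1:36,r2:6,r3:Mul1,r4:3
  c14: stall  regs: r0:7,r1:36,r2:6,r3:Mul1,r4:3
  c15: stall  regs: r0:7,r1:36,r2:6,r3:Mul1,r4:3
  c16: CDB Mul1=42; issue MUL r2<-Mul1  regs: r0:7,r1:36,r2:Mul1,r3:42,r4:3
  c17: CDB Mul2=108; issue ADD r1<-Add1  regs: r0:7,r1:Add1,r2:Mul1,r3:42,r4:3
  c18: issue SUB r0<-Add2  regs: r0:Add2,r1:Add1,r2:Mul1,r3:42,r4:3
  c19: CDB Add1=10; issue SUB r3<-Add1  regs: r0:Add2,r1:10,r2:Mul1,r3:Add1,r4:3
  c20: -  regs: r0:Add2,r1:10,r2:Mul1,r3:Add1,r4:3
  c21: CDB Mul1=108  regs: r0:Add2,r1:10,r2:108,r3:Add1,r4:3
  c22: -  regs: r0:Add2,r1:10,r2:108,r3:Add1,r4:3
  c23: CDB Add1=-98  regs: r0:Add2,r1:10,r2:108,r3:-98,r4:3
  c24: CDB Add2=-101  regs: r0:-101,r1:10,r2:108,r3:-98,r4:3

STATUS = VALUE -98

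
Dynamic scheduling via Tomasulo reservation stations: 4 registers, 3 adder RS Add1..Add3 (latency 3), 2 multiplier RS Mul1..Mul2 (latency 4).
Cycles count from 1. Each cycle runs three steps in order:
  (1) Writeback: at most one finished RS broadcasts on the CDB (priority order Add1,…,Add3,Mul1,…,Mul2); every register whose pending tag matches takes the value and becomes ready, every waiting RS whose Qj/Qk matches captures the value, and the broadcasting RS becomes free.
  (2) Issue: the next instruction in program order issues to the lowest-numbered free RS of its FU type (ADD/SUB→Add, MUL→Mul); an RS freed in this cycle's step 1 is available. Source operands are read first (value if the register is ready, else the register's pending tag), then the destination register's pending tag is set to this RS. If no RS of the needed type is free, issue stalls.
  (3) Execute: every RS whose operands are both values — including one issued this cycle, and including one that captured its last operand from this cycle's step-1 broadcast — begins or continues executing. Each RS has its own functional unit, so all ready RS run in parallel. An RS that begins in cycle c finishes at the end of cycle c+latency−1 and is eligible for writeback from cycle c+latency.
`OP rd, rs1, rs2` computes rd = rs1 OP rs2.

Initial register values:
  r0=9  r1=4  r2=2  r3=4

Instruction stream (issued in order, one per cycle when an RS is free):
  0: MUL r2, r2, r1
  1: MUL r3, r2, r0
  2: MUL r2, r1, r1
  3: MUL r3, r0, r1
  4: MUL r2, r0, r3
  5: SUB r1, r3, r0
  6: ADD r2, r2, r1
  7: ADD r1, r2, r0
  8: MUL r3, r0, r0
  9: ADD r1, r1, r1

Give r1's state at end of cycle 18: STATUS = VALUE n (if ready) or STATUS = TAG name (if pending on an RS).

STATUS = TAG Add1

c1: issue MUL r2<-Mul1 | r0:9,r1:4,r2:Mul1,r3:4
c2: issue MUL r3<-Mul2 | r0:9,r1:4,r2:Mul1,r3:Mul2
c3: stall | r0:9,r1:4,r2:Mul1,r3:Mul2
c4: stall | r0:9,r1:4,r2:Mul1,r3:Mul2
c5: CDB Mul1=8; issue MUL r2<-Mul1 | r0:9,r1:4,r2:Mul1,r3:Mul2
c6: stall | r0:9,r1:4,r2:Mul1,r3:Mul2
c7: stall | r0:9,r1:4,r2:Mul1,r3:Mul2
c8: stall | r0:9,r1:4,r2:Mul1,r3:Mul2
c9: CDB Mul1=16; issue MUL r3<-Mul1 | r0:9,r1:4,r2:16,r3:Mul1
c10: CDB Mul2=72; issue MUL r2<-Mul2 | r0:9,r1:4,r2:Mul2,r3:Mul1
c11: issue SUB r1<-Add1 | r0:9,r1:Add1,r2:Mul2,r3:Mul1
c12: issue ADD r2<-Add2 | r0:9,r1:Add1,r2:Add2,r3:Mul1
c13: CDB Mul1=36; issue ADD r1<-Add3 | r0:9,r1:Add3,r2:Add2,r3:36
c14: issue MUL r3<-Mul1 | r0:9,r1:Add3,r2:Add2,r3:Mul1
c15: stall | r0:9,r1:Add3,r2:Add2,r3:Mul1
c16: CDB Add1=27; issue ADD r1<-Add1 | r0:9,r1:Add1,r2:Add2,r3:Mul1
c17: CDB Mul2=324 | r0:9,r1:Add1,r2:Add2,r3:Mul1
c18: CDB Mul1=81 | r0:9,r1:Add1,r2:Add2,r3:81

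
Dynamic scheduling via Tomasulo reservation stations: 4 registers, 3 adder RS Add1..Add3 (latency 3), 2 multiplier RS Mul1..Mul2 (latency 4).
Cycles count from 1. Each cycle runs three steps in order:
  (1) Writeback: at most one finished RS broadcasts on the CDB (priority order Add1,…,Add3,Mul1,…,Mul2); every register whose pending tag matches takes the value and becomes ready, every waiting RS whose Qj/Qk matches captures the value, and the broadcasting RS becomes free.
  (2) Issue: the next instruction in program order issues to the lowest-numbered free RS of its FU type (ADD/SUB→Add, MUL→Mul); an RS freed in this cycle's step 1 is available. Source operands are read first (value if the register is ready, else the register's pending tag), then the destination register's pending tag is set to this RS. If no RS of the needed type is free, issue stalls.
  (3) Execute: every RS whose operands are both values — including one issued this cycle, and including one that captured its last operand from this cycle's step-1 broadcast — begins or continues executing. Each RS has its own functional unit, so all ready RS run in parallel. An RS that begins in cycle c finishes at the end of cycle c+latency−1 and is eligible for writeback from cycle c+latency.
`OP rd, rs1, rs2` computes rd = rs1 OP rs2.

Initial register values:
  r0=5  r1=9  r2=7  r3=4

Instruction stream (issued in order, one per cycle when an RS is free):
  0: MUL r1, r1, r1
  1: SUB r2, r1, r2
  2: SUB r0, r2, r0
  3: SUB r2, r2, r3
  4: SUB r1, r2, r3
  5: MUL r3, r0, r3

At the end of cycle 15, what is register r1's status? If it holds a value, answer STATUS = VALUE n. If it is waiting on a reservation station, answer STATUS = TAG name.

STATUS = VALUE 66

  c1: issue MUL r1<-Mul1  regs: r0:5,r1:Mul1,r2:7,r3:4
  c2: issue SUB r2<-Add1  regs: r0:5,r1:Mul1,r2:Add1,r3:4
  c3: issue SUB r0<-Add2  regs: r0:Add2,r1:Mul1,r2:Add1,r3:4
  c4: issue SUB r2<-Add3  regs: r0:Add2,r1:Mul1,r2:Add3,r3:4
  c5: CDB Mul1=81; stall  regs: r0:Add2,r1:81,r2:Add3,r3:4
  c6: stall  regs: r0:Add2,r1:81,r2:Add3,r3:4
  c7: stall  regs: r0:Add2,r1:81,r2:Add3,r3:4
  c8: CDB Add1=74; issue SUB r1<-Add1  regs: r0:Add2,r1:Add1,r2:Add3,r3:4
  c9: issue MUL r3<-Mul1  regs: r0:Add2,r1:Add1,r2:Add3,r3:Mul1
  c10: -  regs: r0:Add2,r1:Add1,r2:Add3,r3:Mul1
  c11: CDB Add2=69  regs: r0:69,r1:Add1,r2:Add3,r3:Mul1
  c12: CDB Add3=70  regs: r0:69,r1:Add1,r2:70,r3:Mul1
  c13: -  regs: r0:69,r1:Add1,r2:70,r3:Mul1
  c14: -  regs: r0:69,r1:Add1,r2:70,r3:Mul1
  c15: CDB Add1=66  regs: r0:69,r1:66,r2:70,r3:Mul1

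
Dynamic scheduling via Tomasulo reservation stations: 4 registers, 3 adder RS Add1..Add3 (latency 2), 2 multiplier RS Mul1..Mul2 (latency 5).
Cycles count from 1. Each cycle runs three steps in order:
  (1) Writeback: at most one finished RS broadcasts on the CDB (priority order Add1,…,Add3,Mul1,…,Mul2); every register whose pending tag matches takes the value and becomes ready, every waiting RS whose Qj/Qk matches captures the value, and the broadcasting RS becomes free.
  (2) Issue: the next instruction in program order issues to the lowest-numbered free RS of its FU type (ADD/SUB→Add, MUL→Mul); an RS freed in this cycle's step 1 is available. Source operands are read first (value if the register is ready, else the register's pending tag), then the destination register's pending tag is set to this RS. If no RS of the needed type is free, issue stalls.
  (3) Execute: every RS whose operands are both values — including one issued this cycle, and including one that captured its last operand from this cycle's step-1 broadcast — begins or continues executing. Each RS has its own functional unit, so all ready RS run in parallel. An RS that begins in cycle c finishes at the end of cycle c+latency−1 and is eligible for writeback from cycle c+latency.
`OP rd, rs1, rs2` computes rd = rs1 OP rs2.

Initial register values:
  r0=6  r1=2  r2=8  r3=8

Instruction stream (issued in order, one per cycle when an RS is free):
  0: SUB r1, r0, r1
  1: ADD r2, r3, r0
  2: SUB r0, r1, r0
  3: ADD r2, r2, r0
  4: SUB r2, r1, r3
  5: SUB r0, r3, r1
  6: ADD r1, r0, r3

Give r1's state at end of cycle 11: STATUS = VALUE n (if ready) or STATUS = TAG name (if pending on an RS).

  c1: issue SUB r1<-Add1  regs: r0:6,r1:Add1,r2:8,r3:8
  c2: issue ADD r2<-Add2  regs: r0:6,r1:Add1,r2:Add2,r3:8
  c3: CDB Add1=4; issue SUB r0<-Add1  regs: r0:Add1,r1:4,r2:Add2,r3:8
  c4: CDB Add2=14; issue ADD r2<-Add2  regs: r0:Add1,r1:4,r2:Add2,r3:8
  c5: CDB Add1=-2; issue SUB r2<-Add1  regs: r0:-2,r1:4,r2:Add1,r3:8
  c6: issue SUB r0<-Add3  regs: r0:Add3,r1:4,r2:Add1,r3:8
  c7: CDB Add1=-4; issue ADD r1<-Add1  regs: r0:Add3,r1:Add1,r2:-4,r3:8
  c8: CDB Add2=12  regs: r0:Add3,r1:Add1,r2:-4,r3:8
  c9: CDB Add3=4  regs: r0:4,r1:Add1,r2:-4,r3:8
  c10: -  regs: r0:4,r1:Add1,r2:-4,r3:8
  c11: CDB Add1=12  regs: r0:4,r1:12,r2:-4,r3:8

STATUS = VALUE 12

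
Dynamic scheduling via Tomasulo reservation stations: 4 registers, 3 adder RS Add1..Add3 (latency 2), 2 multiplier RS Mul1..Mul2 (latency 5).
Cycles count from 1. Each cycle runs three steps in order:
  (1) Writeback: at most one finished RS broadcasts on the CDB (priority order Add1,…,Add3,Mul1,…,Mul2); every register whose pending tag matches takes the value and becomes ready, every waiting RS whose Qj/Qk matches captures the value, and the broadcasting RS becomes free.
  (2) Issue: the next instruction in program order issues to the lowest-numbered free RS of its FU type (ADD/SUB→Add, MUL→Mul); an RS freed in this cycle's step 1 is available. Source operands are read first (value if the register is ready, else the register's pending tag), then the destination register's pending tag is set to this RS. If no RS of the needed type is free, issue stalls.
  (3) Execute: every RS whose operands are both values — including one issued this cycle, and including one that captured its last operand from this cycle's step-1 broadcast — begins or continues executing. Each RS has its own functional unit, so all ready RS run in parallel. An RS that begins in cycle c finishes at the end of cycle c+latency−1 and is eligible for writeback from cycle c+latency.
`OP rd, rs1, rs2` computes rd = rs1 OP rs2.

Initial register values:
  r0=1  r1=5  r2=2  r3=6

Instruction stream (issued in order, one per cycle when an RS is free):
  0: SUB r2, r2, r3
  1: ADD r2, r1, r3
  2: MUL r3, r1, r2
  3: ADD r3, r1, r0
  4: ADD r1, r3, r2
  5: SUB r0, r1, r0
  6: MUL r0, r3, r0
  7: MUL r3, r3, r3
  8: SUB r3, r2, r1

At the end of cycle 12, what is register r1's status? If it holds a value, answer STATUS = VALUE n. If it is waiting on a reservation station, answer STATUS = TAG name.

STATUS = VALUE 17

cycle 1: issue SUB r2<-Add1 // r0:1,r1:5,r2:Add1,r3:6
cycle 2: issue ADD r2<-Add2 // r0:1,r1:5,r2:Add2,r3:6
cycle 3: CDB Add1=-4; issue MUL r3<-Mul1 // r0:1,r1:5,r2:Add2,r3:Mul1
cycle 4: CDB Add2=11; issue ADD r3<-Add1 // r0:1,r1:5,r2:11,r3:Add1
cycle 5: issue ADD r1<-Add2 // r0:1,r1:Add2,r2:11,r3:Add1
cycle 6: CDB Add1=6; issue SUB r0<-Add1 // r0:Add1,r1:Add2,r2:11,r3:6
cycle 7: issue MUL r0<-Mul2 // r0:Mul2,r1:Add2,r2:11,r3:6
cycle 8: CDB Add2=17; stall // r0:Mul2,r1:17,r2:11,r3:6
cycle 9: CDB Mul1=55; issue MUL r3<-Mul1 // r0:Mul2,r1:17,r2:11,r3:Mul1
cycle 10: CDB Add1=16; issue SUB r3<-Add1 // r0:Mul2,r1:17,r2:11,r3:Add1
cycle 11: - // r0:Mul2,r1:17,r2:11,r3:Add1
cycle 12: CDB Add1=-6 // r0:Mul2,r1:17,r2:11,r3:-6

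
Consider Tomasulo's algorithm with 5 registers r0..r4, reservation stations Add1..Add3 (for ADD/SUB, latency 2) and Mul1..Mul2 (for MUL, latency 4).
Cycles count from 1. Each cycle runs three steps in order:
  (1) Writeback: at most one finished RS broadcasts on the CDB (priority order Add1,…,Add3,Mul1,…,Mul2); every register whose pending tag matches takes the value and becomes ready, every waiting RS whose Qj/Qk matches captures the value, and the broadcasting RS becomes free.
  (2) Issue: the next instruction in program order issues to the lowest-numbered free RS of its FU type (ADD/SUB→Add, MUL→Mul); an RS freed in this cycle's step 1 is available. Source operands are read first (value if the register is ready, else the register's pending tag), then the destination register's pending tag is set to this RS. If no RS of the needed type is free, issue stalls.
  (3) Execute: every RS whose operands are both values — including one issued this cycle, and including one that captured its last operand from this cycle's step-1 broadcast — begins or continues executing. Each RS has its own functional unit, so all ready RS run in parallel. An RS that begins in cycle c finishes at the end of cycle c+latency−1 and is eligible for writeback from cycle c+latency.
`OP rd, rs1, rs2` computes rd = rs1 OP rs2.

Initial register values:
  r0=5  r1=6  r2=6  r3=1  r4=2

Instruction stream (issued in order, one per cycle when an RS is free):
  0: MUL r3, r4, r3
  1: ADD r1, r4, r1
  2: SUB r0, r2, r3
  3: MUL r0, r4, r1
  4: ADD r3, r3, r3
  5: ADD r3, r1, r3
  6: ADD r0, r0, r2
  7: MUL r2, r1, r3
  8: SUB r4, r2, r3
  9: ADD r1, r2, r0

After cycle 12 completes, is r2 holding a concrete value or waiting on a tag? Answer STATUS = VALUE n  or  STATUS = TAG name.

STATUS = TAG Mul1

  c1: issue MUL r3<-Mul1  regs: r0:5,r1:6,r2:6,r3:Mul1,r4:2
  c2: issue ADD r1<-Add1  regs: r0:5,r1:Add1,r2:6,r3:Mul1,r4:2
  c3: issue SUB r0<-Add2  regs: r0:Add2,r1:Add1,r2:6,r3:Mul1,r4:2
  c4: CDB Add1=8; issue MUL r0<-Mul2  regs: r0:Mul2,r1:8,r2:6,r3:Mul1,r4:2
  c5: CDB Mul1=2; issue ADD r3<-Add1  regs: r0:Mul2,r1:8,r2:6,r3:Add1,r4:2
  c6: issue ADD r3<-Add3  regs: r0:Mul2,r1:8,r2:6,r3:Add3,r4:2
  c7: CDB Add1=4; issue ADD r0<-Add1  regs: r0:Add1,r1:8,r2:6,r3:Add3,r4:2
  c8: CDB Add2=4; issue MUL r2<-Mul1  regs: r0:Add1,r1:8,r2:Mul1,r3:Add3,r4:2
  c9: CDB Add3=12; issue SUB r4<-Add2  regs: r0:Add1,r1:8,r2:Mul1,r3:12,r4:Add2
  c10: CDB Mul2=16; issue ADD r1<-Add3  regs: r0:Add1,r1:Add3,r2:Mul1,r3:12,r4:Add2
  c11: -  regs: r0:Add1,r1:Add3,r2:Mul1,r3:12,r4:Add2
  c12: CDB Add1=22  regs: r0:22,r1:Add3,r2:Mul1,r3:12,r4:Add2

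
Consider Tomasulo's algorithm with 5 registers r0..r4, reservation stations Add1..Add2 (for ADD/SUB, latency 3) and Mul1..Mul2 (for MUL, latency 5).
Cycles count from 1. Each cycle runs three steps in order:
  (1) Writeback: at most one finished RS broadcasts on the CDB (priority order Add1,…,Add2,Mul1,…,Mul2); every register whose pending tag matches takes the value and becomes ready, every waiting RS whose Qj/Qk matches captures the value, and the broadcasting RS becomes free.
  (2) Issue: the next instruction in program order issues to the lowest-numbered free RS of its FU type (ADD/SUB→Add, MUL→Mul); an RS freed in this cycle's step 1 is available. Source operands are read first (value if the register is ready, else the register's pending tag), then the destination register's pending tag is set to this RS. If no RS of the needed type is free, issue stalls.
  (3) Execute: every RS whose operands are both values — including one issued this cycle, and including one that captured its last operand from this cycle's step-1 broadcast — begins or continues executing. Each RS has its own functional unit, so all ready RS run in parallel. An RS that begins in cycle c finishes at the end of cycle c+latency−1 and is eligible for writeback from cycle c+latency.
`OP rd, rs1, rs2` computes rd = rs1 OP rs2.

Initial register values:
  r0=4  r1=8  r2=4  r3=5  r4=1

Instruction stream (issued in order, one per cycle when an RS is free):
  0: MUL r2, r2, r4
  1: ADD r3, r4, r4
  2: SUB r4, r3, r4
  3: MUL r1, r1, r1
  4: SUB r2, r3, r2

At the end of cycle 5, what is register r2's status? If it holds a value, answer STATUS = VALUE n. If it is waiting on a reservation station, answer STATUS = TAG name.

cycle 1: issue MUL r2<-Mul1 // r0:4,r1:8,r2:Mul1,r3:5,r4:1
cycle 2: issue ADD r3<-Add1 // r0:4,r1:8,r2:Mul1,r3:Add1,r4:1
cycle 3: issue SUB r4<-Add2 // r0:4,r1:8,r2:Mul1,r3:Add1,r4:Add2
cycle 4: issue MUL r1<-Mul2 // r0:4,r1:Mul2,r2:Mul1,r3:Add1,r4:Add2
cycle 5: CDB Add1=2; issue SUB r2<-Add1 // r0:4,r1:Mul2,r2:Add1,r3:2,r4:Add2

STATUS = TAG Add1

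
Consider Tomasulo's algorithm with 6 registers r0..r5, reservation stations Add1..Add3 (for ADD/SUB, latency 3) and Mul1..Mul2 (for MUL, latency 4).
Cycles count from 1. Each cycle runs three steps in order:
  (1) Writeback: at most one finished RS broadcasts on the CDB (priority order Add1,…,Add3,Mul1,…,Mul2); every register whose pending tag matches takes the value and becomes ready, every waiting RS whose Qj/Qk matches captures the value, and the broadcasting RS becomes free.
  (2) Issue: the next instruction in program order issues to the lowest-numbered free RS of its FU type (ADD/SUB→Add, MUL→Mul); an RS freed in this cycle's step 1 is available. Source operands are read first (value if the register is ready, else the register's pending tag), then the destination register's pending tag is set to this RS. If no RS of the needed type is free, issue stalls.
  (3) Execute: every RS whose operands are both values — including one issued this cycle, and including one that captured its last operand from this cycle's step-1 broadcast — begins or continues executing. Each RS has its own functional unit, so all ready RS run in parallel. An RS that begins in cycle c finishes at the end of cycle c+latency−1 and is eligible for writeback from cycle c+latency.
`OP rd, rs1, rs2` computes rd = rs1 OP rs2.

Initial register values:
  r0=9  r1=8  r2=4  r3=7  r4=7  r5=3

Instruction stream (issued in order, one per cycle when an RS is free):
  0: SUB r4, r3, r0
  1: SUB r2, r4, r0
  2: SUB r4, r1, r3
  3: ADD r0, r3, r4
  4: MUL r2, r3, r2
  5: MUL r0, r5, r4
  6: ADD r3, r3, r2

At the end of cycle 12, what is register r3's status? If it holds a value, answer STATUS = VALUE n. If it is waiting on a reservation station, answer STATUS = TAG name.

STATUS = TAG Add2

cycle 1: issue SUB r4<-Add1 // r0:9,r1:8,r2:4,r3:7,r4:Add1,r5:3
cycle 2: issue SUB r2<-Add2 // r0:9,r1:8,r2:Add2,r3:7,r4:Add1,r5:3
cycle 3: issue SUB r4<-Add3 // r0:9,r1:8,r2:Add2,r3:7,r4:Add3,r5:3
cycle 4: CDB Add1=-2; issue ADD r0<-Add1 // r0:Add1,r1:8,r2:Add2,r3:7,r4:Add3,r5:3
cycle 5: issue MUL r2<-Mul1 // r0:Add1,r1:8,r2:Mul1,r3:7,r4:Add3,r5:3
cycle 6: CDB Add3=1; issue MUL r0<-Mul2 // r0:Mul2,r1:8,r2:Mul1,r3:7,r4:1,r5:3
cycle 7: CDB Add2=-11; issue ADD r3<-Add2 // r0:Mul2,r1:8,r2:Mul1,r3:Add2,r4:1,r5:3
cycle 8: - // r0:Mul2,r1:8,r2:Mul1,r3:Add2,r4:1,r5:3
cycle 9: CDB Add1=8 // r0:Mul2,r1:8,r2:Mul1,r3:Add2,r4:1,r5:3
cycle 10: CDB Mul2=3 // r0:3,r1:8,r2:Mul1,r3:Add2,r4:1,r5:3
cycle 11: CDB Mul1=-77 // r0:3,r1:8,r2:-77,r3:Add2,r4:1,r5:3
cycle 12: - // r0:3,r1:8,r2:-77,r3:Add2,r4:1,r5:3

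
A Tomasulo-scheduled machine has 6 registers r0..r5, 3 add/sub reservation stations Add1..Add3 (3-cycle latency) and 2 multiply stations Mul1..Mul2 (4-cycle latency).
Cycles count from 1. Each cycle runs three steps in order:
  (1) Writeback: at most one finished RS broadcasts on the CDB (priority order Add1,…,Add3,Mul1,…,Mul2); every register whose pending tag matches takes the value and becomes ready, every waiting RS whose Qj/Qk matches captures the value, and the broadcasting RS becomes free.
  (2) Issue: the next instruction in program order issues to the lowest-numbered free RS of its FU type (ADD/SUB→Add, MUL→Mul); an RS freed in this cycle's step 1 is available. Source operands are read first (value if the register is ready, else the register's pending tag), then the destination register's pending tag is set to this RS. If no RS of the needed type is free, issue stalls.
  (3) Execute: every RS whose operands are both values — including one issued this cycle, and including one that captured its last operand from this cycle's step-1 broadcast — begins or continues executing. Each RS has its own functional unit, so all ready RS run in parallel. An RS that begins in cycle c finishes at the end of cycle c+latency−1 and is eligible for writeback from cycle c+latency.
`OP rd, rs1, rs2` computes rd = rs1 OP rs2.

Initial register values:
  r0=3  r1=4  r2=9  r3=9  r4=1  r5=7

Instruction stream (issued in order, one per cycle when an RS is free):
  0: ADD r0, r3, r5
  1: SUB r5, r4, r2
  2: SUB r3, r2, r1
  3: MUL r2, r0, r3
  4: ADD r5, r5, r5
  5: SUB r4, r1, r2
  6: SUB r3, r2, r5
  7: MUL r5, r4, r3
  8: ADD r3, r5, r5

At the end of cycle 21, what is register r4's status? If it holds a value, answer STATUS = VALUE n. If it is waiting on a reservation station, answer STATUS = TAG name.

STATUS = VALUE -76

  c1: issue ADD r0<-Add1  regs: r0:Add1,r1:4,r2:9,r3:9,r4:1,r5:7
  c2: issue SUB r5<-Add2  regs: r0:Add1,r1:4,r2:9,r3:9,r4:1,r5:Add2
  c3: issue SUB r3<-Add3  regs: r0:Add1,r1:4,r2:9,r3:Add3,r4:1,r5:Add2
  c4: CDB Add1=16; issue MUL r2<-Mul1  regs: r0:16,r1:4,r2:Mul1,r3:Add3,r4:1,r5:Add2
  c5: CDB Add2=-8; issue ADD r5<-Add1  regs: r0:16,r1:4,r2:Mul1,r3:Add3,r4:1,r5:Add1
  c6: CDB Add3=5; issue SUB r4<-Add2  regs: r0:16,r1:4,r2:Mul1,r3:5,r4:Add2,r5:Add1
  c7: issue SUB r3<-Add3  regs: r0:16,r1:4,r2:Mul1,r3:Add3,r4:Add2,r5:Add1
  c8: CDB Add1=-16; issue MUL r5<-Mul2  regs: r0:16,r1:4,r2:Mul1,r3:Add3,r4:Add2,r5:Mul2
  c9: issue ADD r3<-Add1  regs: r0:16,r1:4,r2:Mul1,r3:Add1,r4:Add2,r5:Mul2
  c10: CDB Mul1=80  regs: r0:16,r1:4,r2:80,r3:Add1,r4:Add2,r5:Mul2
  c11: -  regs: r0:16,r1:4,r2:80,r3:Add1,r4:Add2,r5:Mul2
  c12: -  regs: r0:16,r1:4,r2:80,r3:Add1,r4:Add2,r5:Mul2
  c13: CDB Add2=-76  regs: r0:16,r1:4,r2:80,r3:Add1,r4:-76,r5:Mul2
  c14: CDB Add3=96  regs: r0:16,r1:4,r2:80,r3:Add1,r4:-76,r5:Mul2
  c15: -  regs: r0:16,r1:4,r2:80,r3:Add1,r4:-76,r5:Mul2
  c16: -  regs: r0:16,r1:4,r2:80,r3:Add1,r4:-76,r5:Mul2
  c17: -  regs: r0:16,r1:4,r2:80,r3:Add1,r4:-76,r5:Mul2
  c18: CDB Mul2=-7296  regs: r0:16,r1:4,r2:80,r3:Add1,r4:-76,r5:-7296
  c19: -  regs: r0:16,r1:4,r2:80,r3:Add1,r4:-76,r5:-7296
  c20: -  regs: r0:16,r1:4,r2:80,r3:Add1,r4:-76,r5:-7296
  c21: CDB Add1=-14592  regs: r0:16,r1:4,r2:80,r3:-14592,r4:-76,r5:-7296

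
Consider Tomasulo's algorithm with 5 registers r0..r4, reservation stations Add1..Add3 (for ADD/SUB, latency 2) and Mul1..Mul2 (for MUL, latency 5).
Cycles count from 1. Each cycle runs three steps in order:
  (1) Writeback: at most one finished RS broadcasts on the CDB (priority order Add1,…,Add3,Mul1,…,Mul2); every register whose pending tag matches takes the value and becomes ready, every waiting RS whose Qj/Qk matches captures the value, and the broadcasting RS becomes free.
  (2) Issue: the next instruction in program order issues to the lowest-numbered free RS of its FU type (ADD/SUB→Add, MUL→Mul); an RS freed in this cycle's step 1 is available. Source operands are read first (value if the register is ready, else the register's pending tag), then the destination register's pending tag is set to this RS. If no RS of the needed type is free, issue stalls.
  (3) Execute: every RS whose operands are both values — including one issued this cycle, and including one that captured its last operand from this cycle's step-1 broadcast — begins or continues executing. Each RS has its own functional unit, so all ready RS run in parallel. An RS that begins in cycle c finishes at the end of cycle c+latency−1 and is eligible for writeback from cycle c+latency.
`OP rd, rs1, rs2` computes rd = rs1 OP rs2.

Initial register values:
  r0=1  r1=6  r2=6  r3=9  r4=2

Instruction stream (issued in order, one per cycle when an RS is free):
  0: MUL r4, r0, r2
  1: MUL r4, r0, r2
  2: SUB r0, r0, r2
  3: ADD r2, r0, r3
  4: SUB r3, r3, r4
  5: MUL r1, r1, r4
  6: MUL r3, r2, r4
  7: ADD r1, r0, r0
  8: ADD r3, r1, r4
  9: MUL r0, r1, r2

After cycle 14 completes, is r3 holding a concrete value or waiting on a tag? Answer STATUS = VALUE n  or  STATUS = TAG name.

STATUS = VALUE -4

cycle 1: issue MUL r4<-Mul1 // r0:1,r1:6,r2:6,r3:9,r4:Mul1
cycle 2: issue MUL r4<-Mul2 // r0:1,r1:6,r2:6,r3:9,r4:Mul2
cycle 3: issue SUB r0<-Add1 // r0:Add1,r1:6,r2:6,r3:9,r4:Mul2
cycle 4: issue ADD r2<-Add2 // r0:Add1,r1:6,r2:Add2,r3:9,r4:Mul2
cycle 5: CDB Add1=-5; issue SUB r3<-Add1 // r0:-5,r1:6,r2:Add2,r3:Add1,r4:Mul2
cycle 6: CDB Mul1=6; issue MUL r1<-Mul1 // r0:-5,r1:Mul1,r2:Add2,r3:Add1,r4:Mul2
cycle 7: CDB Add2=4; stall // r0:-5,r1:Mul1,r2:4,r3:Add1,r4:Mul2
cycle 8: CDB Mul2=6; issue MUL r3<-Mul2 // r0:-5,r1:Mul1,r2:4,r3:Mul2,r4:6
cycle 9: issue ADD r1<-Add2 // r0:-5,r1:Add2,r2:4,r3:Mul2,r4:6
cycle 10: CDB Add1=3; issue ADD r3<-Add1 // r0:-5,r1:Add2,r2:4,r3:Add1,r4:6
cycle 11: CDB Add2=-10; stall // r0:-5,r1:-10,r2:4,r3:Add1,r4:6
cycle 12: stall // r0:-5,r1:-10,r2:4,r3:Add1,r4:6
cycle 13: CDB Add1=-4; stall // r0:-5,r1:-10,r2:4,r3:-4,r4:6
cycle 14: CDB Mul1=36; issue MUL r0<-Mul1 // r0:Mul1,r1:-10,r2:4,r3:-4,r4:6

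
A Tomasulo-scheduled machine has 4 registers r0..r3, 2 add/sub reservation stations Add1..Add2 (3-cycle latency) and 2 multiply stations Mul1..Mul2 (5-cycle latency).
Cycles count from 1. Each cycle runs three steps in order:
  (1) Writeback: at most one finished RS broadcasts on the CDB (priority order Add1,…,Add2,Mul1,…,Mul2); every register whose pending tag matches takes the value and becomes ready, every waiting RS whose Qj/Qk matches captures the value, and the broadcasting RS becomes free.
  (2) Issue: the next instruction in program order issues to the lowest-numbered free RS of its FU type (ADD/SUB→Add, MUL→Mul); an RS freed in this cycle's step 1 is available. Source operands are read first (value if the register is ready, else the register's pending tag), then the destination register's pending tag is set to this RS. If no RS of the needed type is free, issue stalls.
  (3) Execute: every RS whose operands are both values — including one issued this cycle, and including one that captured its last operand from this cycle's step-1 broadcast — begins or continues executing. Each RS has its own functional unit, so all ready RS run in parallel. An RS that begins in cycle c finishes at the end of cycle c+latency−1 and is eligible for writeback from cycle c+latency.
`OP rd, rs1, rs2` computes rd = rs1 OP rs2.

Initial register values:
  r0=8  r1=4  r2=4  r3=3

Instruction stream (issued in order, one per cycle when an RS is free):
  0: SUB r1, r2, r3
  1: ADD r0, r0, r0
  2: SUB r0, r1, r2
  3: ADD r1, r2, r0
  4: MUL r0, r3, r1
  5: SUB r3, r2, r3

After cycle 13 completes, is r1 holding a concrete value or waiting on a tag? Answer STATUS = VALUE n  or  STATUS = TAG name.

c1: issue SUB r1<-Add1 | r0:8,r1:Add1,r2:4,r3:3
c2: issue ADD r0<-Add2 | r0:Add2,r1:Add1,r2:4,r3:3
c3: stall | r0:Add2,r1:Add1,r2:4,r3:3
c4: CDB Add1=1; issue SUB r0<-Add1 | r0:Add1,r1:1,r2:4,r3:3
c5: CDB Add2=16; issue ADD r1<-Add2 | r0:Add1,r1:Add2,r2:4,r3:3
c6: issue MUL r0<-Mul1 | r0:Mul1,r1:Add2,r2:4,r3:3
c7: CDB Add1=-3; issue SUB r3<-Add1 | r0:Mul1,r1:Add2,r2:4,r3:Add1
c8: - | r0:Mul1,r1:Add2,r2:4,r3:Add1
c9: - | r0:Mul1,r1:Add2,r2:4,r3:Add1
c10: CDB Add1=1 | r0:Mul1,r1:Add2,r2:4,r3:1
c11: CDB Add2=1 | r0:Mul1,r1:1,r2:4,r3:1
c12: - | r0:Mul1,r1:1,r2:4,r3:1
c13: - | r0:Mul1,r1:1,r2:4,r3:1

STATUS = VALUE 1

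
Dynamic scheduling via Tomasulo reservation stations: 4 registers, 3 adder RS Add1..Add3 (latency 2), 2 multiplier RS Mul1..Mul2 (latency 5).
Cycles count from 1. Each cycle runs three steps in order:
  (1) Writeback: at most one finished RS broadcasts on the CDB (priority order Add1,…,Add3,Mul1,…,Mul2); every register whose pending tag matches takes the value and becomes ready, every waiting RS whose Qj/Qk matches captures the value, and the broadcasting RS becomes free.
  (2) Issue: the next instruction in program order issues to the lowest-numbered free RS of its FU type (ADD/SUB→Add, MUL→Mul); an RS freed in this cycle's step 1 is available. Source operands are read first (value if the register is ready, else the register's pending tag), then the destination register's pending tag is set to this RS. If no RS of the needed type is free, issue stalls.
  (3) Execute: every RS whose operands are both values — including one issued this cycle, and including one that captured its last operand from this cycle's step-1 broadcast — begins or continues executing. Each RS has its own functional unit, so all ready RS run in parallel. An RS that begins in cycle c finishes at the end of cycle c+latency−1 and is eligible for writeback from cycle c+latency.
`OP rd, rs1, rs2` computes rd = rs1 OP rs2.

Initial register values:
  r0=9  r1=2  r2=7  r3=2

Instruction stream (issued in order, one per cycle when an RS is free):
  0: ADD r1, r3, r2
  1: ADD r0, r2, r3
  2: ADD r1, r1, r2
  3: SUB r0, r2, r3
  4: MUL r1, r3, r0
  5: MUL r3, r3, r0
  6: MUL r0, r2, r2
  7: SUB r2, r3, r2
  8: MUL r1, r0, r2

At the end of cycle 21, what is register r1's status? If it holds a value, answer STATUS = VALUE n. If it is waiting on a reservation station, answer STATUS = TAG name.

STATUS = VALUE 147

cycle 1: issue ADD r1<-Add1 // r0:9,r1:Add1,r2:7,r3:2
cycle 2: issue ADD r0<-Add2 // r0:Add2,r1:Add1,r2:7,r3:2
cycle 3: CDB Add1=9; issue ADD r1<-Add1 // r0:Add2,r1:Add1,r2:7,r3:2
cycle 4: CDB Add2=9; issue SUB r0<-Add2 // r0:Add2,r1:Add1,r2:7,r3:2
cycle 5: CDB Add1=16; issue MUL r1<-Mul1 // r0:Add2,r1:Mul1,r2:7,r3:2
cycle 6: CDB Add2=5; issue MUL r3<-Mul2 // r0:5,r1:Mul1,r2:7,r3:Mul2
cycle 7: stall // r0:5,r1:Mul1,r2:7,r3:Mul2
cycle 8: stall // r0:5,r1:Mul1,r2:7,r3:Mul2
cycle 9: stall // r0:5,r1:Mul1,r2:7,r3:Mul2
cycle 10: stall // r0:5,r1:Mul1,r2:7,r3:Mul2
cycle 11: CDB Mul1=10; issue MUL r0<-Mul1 // r0:Mul1,r1:10,r2:7,r3:Mul2
cycle 12: CDB Mul2=10; issue SUB r2<-Add1 // r0:Mul1,r1:10,r2:Add1,r3:10
cycle 13: issue MUL r1<-Mul2 // r0:Mul1,r1:Mul2,r2:Add1,r3:10
cycle 14: CDB Add1=3 // r0:Mul1,r1:Mul2,r2:3,r3:10
cycle 15: - // r0:Mul1,r1:Mul2,r2:3,r3:10
cycle 16: CDB Mul1=49 // r0:49,r1:Mul2,r2:3,r3:10
cycle 17: - // r0:49,r1:Mul2,r2:3,r3:10
cycle 18: - // r0:49,r1:Mul2,r2:3,r3:10
cycle 19: - // r0:49,r1:Mul2,r2:3,r3:10
cycle 20: - // r0:49,r1:Mul2,r2:3,r3:10
cycle 21: CDB Mul2=147 // r0:49,r1:147,r2:3,r3:10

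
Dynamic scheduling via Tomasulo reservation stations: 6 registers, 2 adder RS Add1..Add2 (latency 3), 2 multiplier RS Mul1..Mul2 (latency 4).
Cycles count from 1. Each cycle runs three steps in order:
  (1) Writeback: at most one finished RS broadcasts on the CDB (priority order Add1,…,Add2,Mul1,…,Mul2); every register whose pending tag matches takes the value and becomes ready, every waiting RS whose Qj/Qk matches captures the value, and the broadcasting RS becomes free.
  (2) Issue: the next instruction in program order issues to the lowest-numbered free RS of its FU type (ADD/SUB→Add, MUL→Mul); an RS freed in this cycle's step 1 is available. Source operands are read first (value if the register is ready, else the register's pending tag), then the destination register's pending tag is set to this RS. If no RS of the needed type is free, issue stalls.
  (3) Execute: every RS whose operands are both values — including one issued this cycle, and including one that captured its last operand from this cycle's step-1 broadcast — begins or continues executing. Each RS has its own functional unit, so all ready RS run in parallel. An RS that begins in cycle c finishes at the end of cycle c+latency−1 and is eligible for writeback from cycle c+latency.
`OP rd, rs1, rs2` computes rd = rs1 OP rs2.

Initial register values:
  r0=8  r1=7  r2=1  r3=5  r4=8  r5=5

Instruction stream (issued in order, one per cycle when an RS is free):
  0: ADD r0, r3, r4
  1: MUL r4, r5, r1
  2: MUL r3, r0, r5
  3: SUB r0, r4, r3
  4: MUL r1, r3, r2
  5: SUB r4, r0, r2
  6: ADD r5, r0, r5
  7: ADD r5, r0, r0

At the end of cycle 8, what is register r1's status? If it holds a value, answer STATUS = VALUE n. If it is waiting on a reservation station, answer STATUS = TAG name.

cycle 1: issue ADD r0<-Add1 // r0:Add1,r1:7,r2:1,r3:5,r4:8,r5:5
cycle 2: issue MUL r4<-Mul1 // r0:Add1,r1:7,r2:1,r3:5,r4:Mul1,r5:5
cycle 3: issue MUL r3<-Mul2 // r0:Add1,r1:7,r2:1,r3:Mul2,r4:Mul1,r5:5
cycle 4: CDB Add1=13; issue SUB r0<-Add1 // r0:Add1,r1:7,r2:1,r3:Mul2,r4:Mul1,r5:5
cycle 5: stall // r0:Add1,r1:7,r2:1,r3:Mul2,r4:Mul1,r5:5
cycle 6: CDB Mul1=35; issue MUL r1<-Mul1 // r0:Add1,r1:Mul1,r2:1,r3:Mul2,r4:35,r5:5
cycle 7: issue SUB r4<-Add2 // r0:Add1,r1:Mul1,r2:1,r3:Mul2,r4:Add2,r5:5
cycle 8: CDB Mul2=65; stall // r0:Add1,r1:Mul1,r2:1,r3:65,r4:Add2,r5:5

STATUS = TAG Mul1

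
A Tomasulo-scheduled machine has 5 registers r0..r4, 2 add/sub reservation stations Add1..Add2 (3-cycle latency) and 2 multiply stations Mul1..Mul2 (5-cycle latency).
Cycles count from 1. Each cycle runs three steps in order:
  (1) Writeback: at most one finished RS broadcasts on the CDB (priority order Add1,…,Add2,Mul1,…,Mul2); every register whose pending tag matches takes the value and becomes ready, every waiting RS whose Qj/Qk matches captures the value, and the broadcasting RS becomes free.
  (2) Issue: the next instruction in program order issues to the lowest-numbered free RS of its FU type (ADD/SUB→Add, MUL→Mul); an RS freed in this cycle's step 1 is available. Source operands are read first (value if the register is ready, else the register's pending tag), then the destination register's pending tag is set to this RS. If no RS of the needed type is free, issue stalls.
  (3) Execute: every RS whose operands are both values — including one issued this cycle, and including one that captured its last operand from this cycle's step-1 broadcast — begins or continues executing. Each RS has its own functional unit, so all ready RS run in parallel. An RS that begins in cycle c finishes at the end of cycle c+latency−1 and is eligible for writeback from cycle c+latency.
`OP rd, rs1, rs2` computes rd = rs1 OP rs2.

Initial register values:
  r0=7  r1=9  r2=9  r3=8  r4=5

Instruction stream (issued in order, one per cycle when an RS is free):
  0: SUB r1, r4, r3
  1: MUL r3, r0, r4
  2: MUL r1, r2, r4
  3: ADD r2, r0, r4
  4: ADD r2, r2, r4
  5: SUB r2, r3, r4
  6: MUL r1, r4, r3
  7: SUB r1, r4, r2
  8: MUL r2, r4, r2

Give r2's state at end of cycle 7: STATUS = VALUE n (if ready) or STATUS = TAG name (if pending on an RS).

STATUS = TAG Add1

  c1: issue SUB r1<-Add1  regs: r0:7,r1:Add1,r2:9,r3:8,r4:5
  c2: issue MUL r3<-Mul1  regs: r0:7,r1:Add1,r2:9,r3:Mul1,r4:5
  c3: issue MUL r1<-Mul2  regs: r0:7,r1:Mul2,r2:9,r3:Mul1,r4:5
  c4: CDB Add1=-3; issue ADD r2<-Add1  regs: r0:7,r1:Mul2,r2:Add1,r3:Mul1,r4:5
  c5: issue ADD r2<-Add2  regs: r0:7,r1:Mul2,r2:Add2,r3:Mul1,r4:5
  c6: stall  regs: r0:7,r1:Mul2,r2:Add2,r3:Mul1,r4:5
  c7: CDB Add1=12; issue SUB r2<-Add1  regs: r0:7,r1:Mul2,r2:Add1,r3:Mul1,r4:5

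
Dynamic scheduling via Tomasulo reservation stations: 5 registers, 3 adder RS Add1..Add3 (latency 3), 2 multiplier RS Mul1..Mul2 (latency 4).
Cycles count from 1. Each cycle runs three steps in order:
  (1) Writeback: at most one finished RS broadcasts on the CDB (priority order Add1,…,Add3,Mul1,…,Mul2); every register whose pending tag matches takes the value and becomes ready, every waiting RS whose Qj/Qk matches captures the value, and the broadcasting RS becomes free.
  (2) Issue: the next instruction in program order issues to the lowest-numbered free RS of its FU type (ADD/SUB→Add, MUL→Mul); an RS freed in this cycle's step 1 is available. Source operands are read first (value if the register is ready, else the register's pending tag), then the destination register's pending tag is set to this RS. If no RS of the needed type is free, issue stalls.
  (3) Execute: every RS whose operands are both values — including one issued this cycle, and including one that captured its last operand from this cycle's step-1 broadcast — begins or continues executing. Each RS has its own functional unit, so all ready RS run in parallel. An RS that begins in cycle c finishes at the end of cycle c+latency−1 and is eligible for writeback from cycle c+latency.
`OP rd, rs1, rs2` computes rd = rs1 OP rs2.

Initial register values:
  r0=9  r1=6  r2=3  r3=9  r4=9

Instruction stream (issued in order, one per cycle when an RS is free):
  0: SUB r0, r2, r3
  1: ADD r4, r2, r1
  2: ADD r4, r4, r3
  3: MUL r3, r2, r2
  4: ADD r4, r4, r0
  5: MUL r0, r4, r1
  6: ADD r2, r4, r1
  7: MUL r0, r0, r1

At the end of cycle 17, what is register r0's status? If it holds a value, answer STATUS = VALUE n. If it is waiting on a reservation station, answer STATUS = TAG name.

STATUS = TAG Mul1

cycle 1: issue SUB r0<-Add1 // r0:Add1,r1:6,r2:3,r3:9,r4:9
cycle 2: issue ADD r4<-Add2 // r0:Add1,r1:6,r2:3,r3:9,r4:Add2
cycle 3: issue ADD r4<-Add3 // r0:Add1,r1:6,r2:3,r3:9,r4:Add3
cycle 4: CDB Add1=-6; issue MUL r3<-Mul1 // r0:-6,r1:6,r2:3,r3:Mul1,r4:Add3
cycle 5: CDB Add2=9; issue ADD r4<-Add1 // r0:-6,r1:6,r2:3,r3:Mul1,r4:Add1
cycle 6: issue MUL r0<-Mul2 // r0:Mul2,r1:6,r2:3,r3:Mul1,r4:Add1
cycle 7: issue ADD r2<-Add2 // r0:Mul2,r1:6,r2:Add2,r3:Mul1,r4:Add1
cycle 8: CDB Add3=18; stall // r0:Mul2,r1:6,r2:Add2,r3:Mul1,r4:Add1
cycle 9: CDB Mul1=9; issue MUL r0<-Mul1 // r0:Mul1,r1:6,r2:Add2,r3:9,r4:Add1
cycle 10: - // r0:Mul1,r1:6,r2:Add2,r3:9,r4:Add1
cycle 11: CDB Add1=12 // r0:Mul1,r1:6,r2:Add2,r3:9,r4:12
cycle 12: - // r0:Mul1,r1:6,r2:Add2,r3:9,r4:12
cycle 13: - // r0:Mul1,r1:6,r2:Add2,r3:9,r4:12
cycle 14: CDB Add2=18 // r0:Mul1,r1:6,r2:18,r3:9,r4:12
cycle 15: CDB Mul2=72 // r0:Mul1,r1:6,r2:18,r3:9,r4:12
cycle 16: - // r0:Mul1,r1:6,r2:18,r3:9,r4:12
cycle 17: - // r0:Mul1,r1:6,r2:18,r3:9,r4:12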